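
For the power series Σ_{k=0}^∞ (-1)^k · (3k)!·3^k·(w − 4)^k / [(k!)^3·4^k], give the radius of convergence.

By the ratio test, |a_{k+1}/a_k| = (3k+1)·(3k+2)·(3k+3)/(k+1)³ · 3/4 → 81/4.
The series converges when 81/4 · |w − 4| < 1, giving R = 4/81.

R = 4/81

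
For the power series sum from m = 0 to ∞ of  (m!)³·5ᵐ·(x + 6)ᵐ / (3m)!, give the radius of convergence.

By the ratio test, |a_{m+1}/a_m| = (m+1)³/[(3m+1)·(3m+2)·(3m+3)] · 5 → 5/27.
Hence the series converges for |x + 6| < 1/(5/27) = 27/5, so the radius of convergence is 27/5.

R = 27/5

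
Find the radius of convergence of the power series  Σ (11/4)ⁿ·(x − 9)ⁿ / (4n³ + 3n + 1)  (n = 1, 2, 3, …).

The ratio of consecutive coefficients is [(4n³ + 3n + 1)/(4(n+1)³ + 3(n+1) + 1)] · 11/4 → 11/4.
Hence the series converges for |x − 9| < 1/(11/4) = 4/11, so the radius of convergence is 4/11.

R = 4/11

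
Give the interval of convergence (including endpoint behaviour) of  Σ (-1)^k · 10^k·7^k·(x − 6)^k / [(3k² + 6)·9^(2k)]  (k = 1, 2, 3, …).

[339/70, 501/70]

Apply the ratio test: |a_{k+1}| / |a_k| = [(3k² + 6)/(3(k+1)² + 6)] · 10·7/81, which tends to 70/81 as k → ∞.
The series converges when 70/81 · |x − 6| < 1, giving R = 81/70.
When x = 501/70, absolute convergence follows by limit comparison with Σ 1/k².
Check x = 339/70: the series is dominated by a constant times Σ 1/k², which converges (p = 2 > 1).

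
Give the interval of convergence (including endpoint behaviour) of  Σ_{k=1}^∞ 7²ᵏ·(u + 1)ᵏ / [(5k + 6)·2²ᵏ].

[-53/49, -45/49)

Ratio test: |a_{k+1}/a_k| = [(5k + 6)/(5(k+1) + 6)] · 49/4 → 49/4 as k → ∞.
Convergence for |u + 1| · 49/4 < 1, i.e. |u + 1| < 4/49. So R = 4/49.
At u = -45/49: the terms are asymptotic to a nonzero constant times 1/k, so the series diverges by limit comparison with Σ 1/k.
Check u = -53/49: the terms alternate in sign and decrease monotonically to 0 in absolute value (size ~ c/k), so the alternating series test gives convergence.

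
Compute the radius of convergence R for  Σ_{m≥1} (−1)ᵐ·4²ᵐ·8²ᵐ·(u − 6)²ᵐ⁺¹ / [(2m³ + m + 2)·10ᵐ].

Apply the ratio test: |a_{m+1}| / |a_m| = [(2m³ + m + 2)/(2(m+1)³ + (m+1) + 2)] · 16·64/10, which tends to 512/5 as m → ∞.
Successive powers of (u − 6) differ by 2, so the series converges when |u − 6|² · 512/5 < 1, i.e. |u − 6| < √(5/512). So R = √10/32.

R = √10/32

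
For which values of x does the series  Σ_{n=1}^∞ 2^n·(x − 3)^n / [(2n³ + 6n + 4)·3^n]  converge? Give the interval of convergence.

[3/2, 9/2]

Ratio test: |a_{n+1}/a_n| = [(2n³ + 6n + 4)/(2(n+1)³ + 6(n+1) + 4)] · 2/3 → 2/3 as n → ∞.
Hence the series converges for |x − 3| < 1/(2/3) = 3/2, so the radius of convergence is 3/2.
Check x = 9/2: the terms are on the order of 1/n³, so the series converges absolutely by comparison with the p-series (p = 3 > 1).
Check x = 3/2: absolute convergence follows by limit comparison with Σ 1/n³.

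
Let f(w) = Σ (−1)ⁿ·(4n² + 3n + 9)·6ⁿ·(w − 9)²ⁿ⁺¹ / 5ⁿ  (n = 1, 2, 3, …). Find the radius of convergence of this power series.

R = √30/6

Ratio test: |a_{n+1}/a_n| = [(4(n+1)² + 3(n+1) + 9)/(4n² + 3n + 9)] · 6/5 → 6/5 as n → ∞.
Writing y = (w − 9)², the series in y has radius 5/6, so |w − 9| < √(5/6) and R = √30/6.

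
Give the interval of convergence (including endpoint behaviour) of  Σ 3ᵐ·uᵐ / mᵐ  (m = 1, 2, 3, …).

Applying the root test, |a_m|^(1/m) = 3/m → 0.
The limit is 0 for every u, so R = ∞.

(−∞, ∞)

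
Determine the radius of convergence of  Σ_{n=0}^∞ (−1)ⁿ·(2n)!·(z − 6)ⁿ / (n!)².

Apply the ratio test: |a_{n+1}| / |a_n| = (2n+1)·(2n+2)/(n+1)², which tends to 4 as n → ∞.
Thus R = 1/(4) = 1/4.

R = 1/4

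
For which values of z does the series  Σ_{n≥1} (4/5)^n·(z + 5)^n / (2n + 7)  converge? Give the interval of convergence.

Ratio test: |a_{n+1}/a_n| = [(2n + 7)/(2(n+1) + 7)] · 4/5 → 4/5 as n → ∞.
The series converges when 4/5 · |z + 5| < 1, giving R = 5/4.
At z = -15/4: the terms are asymptotic to a nonzero constant times 1/n, so the series diverges by limit comparison with Σ 1/n.
Check z = -25/4: an alternating series whose terms decrease to 0 in absolute value, so it converges by the Leibniz criterion.

[-25/4, -15/4)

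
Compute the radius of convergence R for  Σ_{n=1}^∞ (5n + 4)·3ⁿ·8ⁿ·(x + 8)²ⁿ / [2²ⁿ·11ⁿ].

R = √66/6

By the ratio test, |a_{n+1}/a_n| = [(5(n+1) + 4)/(5n + 4)] · 3·8/(4·11) → 6/11.
Writing y = (x + 8)², the series in y has radius 11/6, so |x + 8| < √(11/6) and R = √66/6.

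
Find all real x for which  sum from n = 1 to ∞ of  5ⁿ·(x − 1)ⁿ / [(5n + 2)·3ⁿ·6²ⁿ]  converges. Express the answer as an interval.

[-103/5, 113/5)

The ratio of consecutive coefficients is [(5n + 2)/(5(n+1) + 2)] · 5/(3·36) → 5/108.
Thus R = 1/(5/108) = 108/5.
When x = 113/5, the terms behave like c/n; limit comparison with the harmonic series gives divergence.
When x = -103/5, the terms alternate in sign and decrease monotonically to 0 in absolute value (size ~ c/n), so the alternating series test gives convergence.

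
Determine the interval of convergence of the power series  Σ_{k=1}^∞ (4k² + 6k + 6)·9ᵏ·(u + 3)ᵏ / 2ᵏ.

(-29/9, -25/9)

The ratio of consecutive coefficients is [(4(k+1)² + 6(k+1) + 6)/(4k² + 6k + 6)] · 9/2 → 9/2.
Hence the series converges for |u + 3| < 1/(9/2) = 2/9, so the radius of convergence is 2/9.
When u = -25/9, the k-th term does not approach 0; divergence by the term test.
At u = -29/9: the k-th term does not approach 0; divergence by the term test.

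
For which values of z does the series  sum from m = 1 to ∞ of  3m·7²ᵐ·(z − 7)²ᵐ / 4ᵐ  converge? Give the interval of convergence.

(47/7, 51/7)

The ratio of consecutive coefficients is [3(m+1)/3m] · 49/4 → 49/4.
Writing y = (z − 7)², the series in y has radius 4/49, so |z − 7| < √(4/49) = 2/7 and R = 2/7.
Endpoint z = 51/7: the m-th term does not approach 0; divergence by the term test.
At z = 47/7: the m-th term does not approach 0; divergence by the term test.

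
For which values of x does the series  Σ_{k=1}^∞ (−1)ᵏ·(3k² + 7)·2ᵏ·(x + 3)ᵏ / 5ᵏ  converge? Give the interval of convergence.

(-11/2, -1/2)

The ratio of consecutive coefficients is [(3(k+1)² + 7)/(3k² + 7)] · 2/5 → 2/5.
Thus R = 1/(2/5) = 5/2.
When x = -1/2, the terms do not tend to 0, so the series diverges.
Endpoint x = -11/2: the k-th term does not approach 0; divergence by the term test.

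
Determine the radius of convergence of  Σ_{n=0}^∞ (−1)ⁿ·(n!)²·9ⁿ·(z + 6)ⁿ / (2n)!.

Apply the ratio test: |a_{n+1}| / |a_n| = (n+1)²/[(2n+1)·(2n+2)] · 9, which tends to 9/4 as n → ∞.
The series converges when 9/4 · |z + 6| < 1, giving R = 4/9.

R = 4/9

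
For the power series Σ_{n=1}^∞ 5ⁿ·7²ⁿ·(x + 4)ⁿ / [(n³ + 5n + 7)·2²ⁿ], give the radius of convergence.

R = 4/245

By the ratio test, |a_{n+1}/a_n| = [(n³ + 5n + 7)/((n+1)³ + 5(n+1) + 7)] · 5·49/4 → 245/4.
Hence the series converges for |x + 4| < 1/(245/4) = 4/245, so the radius of convergence is 4/245.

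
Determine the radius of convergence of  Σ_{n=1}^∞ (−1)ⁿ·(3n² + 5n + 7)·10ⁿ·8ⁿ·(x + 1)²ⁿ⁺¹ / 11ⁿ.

By the ratio test, |a_{n+1}/a_n| = [(3(n+1)² + 5(n+1) + 7)/(3n² + 5n + 7)] · 10·8/11 → 80/11.
Successive powers of (x + 1) differ by 2, so the series converges when |x + 1|² · 80/11 < 1, i.e. |x + 1| < √(11/80). So R = √55/20.

R = √55/20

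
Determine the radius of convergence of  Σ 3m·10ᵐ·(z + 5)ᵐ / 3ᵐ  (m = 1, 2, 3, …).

By the ratio test, |a_{m+1}/a_m| = [3(m+1)/3m] · 10/3 → 10/3.
The series converges when 10/3 · |z + 5| < 1, giving R = 3/10.

R = 3/10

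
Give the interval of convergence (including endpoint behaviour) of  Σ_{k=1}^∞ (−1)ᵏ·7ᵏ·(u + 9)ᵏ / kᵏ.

Applying the root test, |a_k|^(1/k) = 7/k → 0.
The limit is 0 for every u, so R = ∞.

(−∞, ∞)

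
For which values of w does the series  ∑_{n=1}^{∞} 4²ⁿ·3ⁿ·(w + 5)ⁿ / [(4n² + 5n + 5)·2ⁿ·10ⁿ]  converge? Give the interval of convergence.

[-65/12, -55/12]

Ratio test: |a_{n+1}/a_n| = [(4n² + 5n + 5)/(4(n+1)² + 5(n+1) + 5)] · 16·3/(2·10) → 12/5 as n → ∞.
Thus R = 1/(12/5) = 5/12.
When w = -55/12, the series is dominated by a constant times Σ 1/n², which converges (p = 2 > 1).
Check w = -65/12: absolute convergence follows by limit comparison with Σ 1/n².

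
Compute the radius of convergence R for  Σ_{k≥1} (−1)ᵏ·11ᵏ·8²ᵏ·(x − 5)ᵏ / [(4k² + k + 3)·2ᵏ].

R = 1/352

The ratio of consecutive coefficients is [(4k² + k + 3)/(4(k+1)² + (k+1) + 3)] · 11·64/2 → 352.
Thus R = 1/(352) = 1/352.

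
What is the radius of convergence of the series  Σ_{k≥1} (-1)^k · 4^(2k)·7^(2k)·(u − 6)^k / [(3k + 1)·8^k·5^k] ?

The ratio of consecutive coefficients is [(3k + 1)/(3(k+1) + 1)] · 16·49/(8·5) → 98/5.
Thus R = 1/(98/5) = 5/98.

R = 5/98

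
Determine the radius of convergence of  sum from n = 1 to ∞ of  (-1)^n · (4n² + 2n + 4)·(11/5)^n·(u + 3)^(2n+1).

Apply the ratio test: |a_{n+1}| / |a_n| = [(4(n+1)² + 2(n+1) + 4)/(4n² + 2n + 4)] · 11/5, which tends to 11/5 as n → ∞.
Writing y = (u + 3)², the series in y has radius 5/11, so |u + 3| < √(5/11) and R = √55/11.

R = √55/11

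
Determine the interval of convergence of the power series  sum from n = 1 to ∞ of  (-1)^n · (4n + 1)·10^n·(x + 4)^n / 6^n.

(-23/5, -17/5)

Apply the ratio test: |a_{n+1}| / |a_n| = [(4(n+1) + 1)/(4n + 1)] · 10/6, which tends to 5/3 as n → ∞.
Thus R = 1/(5/3) = 3/5.
At x = -17/5: the terms have absolute value of order n, which does not tend to 0, so the series diverges by the divergence test.
When x = -23/5, the terms do not tend to 0, so the series diverges.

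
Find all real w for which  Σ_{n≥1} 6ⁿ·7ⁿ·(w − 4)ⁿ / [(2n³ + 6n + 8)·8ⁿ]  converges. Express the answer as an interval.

[80/21, 88/21]

The ratio of consecutive coefficients is [(2n³ + 6n + 8)/(2(n+1)³ + 6(n+1) + 8)] · 6·7/8 → 21/4.
Hence the series converges for |w − 4| < 1/(21/4) = 4/21, so the radius of convergence is 4/21.
At w = 88/21: the series is dominated by a constant times Σ 1/n³, which converges (p = 3 > 1).
Check w = 80/21: absolute convergence follows by limit comparison with Σ 1/n³.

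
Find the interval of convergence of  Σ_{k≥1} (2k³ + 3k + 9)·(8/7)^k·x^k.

The ratio of consecutive coefficients is [(2(k+1)³ + 3(k+1) + 9)/(2k³ + 3k + 9)] · 8/7 → 8/7.
The series converges when 8/7 · |x| < 1, giving R = 7/8.
When x = 7/8, the terms have absolute value of order k³, which does not tend to 0, so the series diverges by the divergence test.
When x = -7/8, the terms do not tend to 0, so the series diverges.

(-7/8, 7/8)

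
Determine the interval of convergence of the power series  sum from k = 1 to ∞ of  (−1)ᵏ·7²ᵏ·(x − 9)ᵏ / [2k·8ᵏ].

By the ratio test, |a_{k+1}/a_k| = [2k/2(k+1)] · 49/8 → 49/8.
The series converges when 49/8 · |x − 9| < 1, giving R = 8/49.
Endpoint x = 449/49: an alternating series whose terms decrease to 0 in absolute value, so it converges by the Leibniz criterion.
Check x = 433/49: the terms are asymptotic to a nonzero constant times 1/k, so the series diverges by limit comparison with Σ 1/k.

(433/49, 449/49]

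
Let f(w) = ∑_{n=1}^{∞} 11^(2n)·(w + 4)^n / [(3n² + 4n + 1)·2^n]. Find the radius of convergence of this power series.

R = 2/121

Apply the ratio test: |a_{n+1}| / |a_n| = [(3n² + 4n + 1)/(3(n+1)² + 4(n+1) + 1)] · 121/2, which tends to 121/2 as n → ∞.
Thus R = 1/(121/2) = 2/121.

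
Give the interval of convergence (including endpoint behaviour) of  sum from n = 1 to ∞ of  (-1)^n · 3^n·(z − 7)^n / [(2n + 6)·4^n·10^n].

Apply the ratio test: |a_{n+1}| / |a_n| = [(2n + 6)/(2(n+1) + 6)] · 3/(4·10), which tends to 3/40 as n → ∞.
Convergence for |z − 7| · 3/40 < 1, i.e. |z − 7| < 40/3. So R = 40/3.
Endpoint z = 61/3: the terms alternate in sign and decrease monotonically to 0 in absolute value (size ~ c/n), so the alternating series test gives convergence.
At z = -19/3: the terms are asymptotic to a nonzero constant times 1/n, so the series diverges by limit comparison with Σ 1/n.

(-19/3, 61/3]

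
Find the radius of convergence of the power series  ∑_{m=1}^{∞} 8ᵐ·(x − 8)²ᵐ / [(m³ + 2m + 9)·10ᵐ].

By the ratio test, |a_{m+1}/a_m| = [(m³ + 2m + 9)/((m+1)³ + 2(m+1) + 9)] · 8/10 → 4/5.
Writing y = (x − 8)², the series in y has radius 5/4, so |x − 8| < √(5/4) and R = √5/2.

R = √5/2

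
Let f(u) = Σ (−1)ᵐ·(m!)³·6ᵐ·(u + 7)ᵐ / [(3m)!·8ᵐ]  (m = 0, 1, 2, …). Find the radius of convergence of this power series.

R = 36

By the ratio test, |a_{m+1}/a_m| = (m+1)³/[(3m+1)·(3m+2)·(3m+3)] · 6/8 → 1/36.
Thus R = 1/(1/36) = 36.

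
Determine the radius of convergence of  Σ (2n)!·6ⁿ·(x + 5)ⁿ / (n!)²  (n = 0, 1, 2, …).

By the ratio test, |a_{n+1}/a_n| = (2n+1)·(2n+2)/(n+1)² · 6 → 24.
Thus R = 1/(24) = 1/24.

R = 1/24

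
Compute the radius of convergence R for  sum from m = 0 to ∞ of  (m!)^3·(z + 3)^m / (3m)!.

R = 27

Apply the ratio test: |a_{m+1}| / |a_m| = (m+1)³/[(3m+1)·(3m+2)·(3m+3)], which tends to 1/27 as m → ∞.
Thus R = 1/(1/27) = 27.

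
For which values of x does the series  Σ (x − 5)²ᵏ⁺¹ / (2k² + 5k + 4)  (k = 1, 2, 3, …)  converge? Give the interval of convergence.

Ratio test: |a_{k+1}/a_k| = (2k² + 5k + 4)/(2(k+1)² + 5(k+1) + 4) → 1 as k → ∞.
Successive powers of (x − 5) differ by 2, so the series converges when |x − 5|² · 1 < 1, i.e. |x − 5| < √(1) = 1. So R = 1.
Endpoint x = 6: absolute convergence follows by limit comparison with Σ 1/k².
When x = 4, the series is dominated by a constant times Σ 1/k², which converges (p = 2 > 1).

[4, 6]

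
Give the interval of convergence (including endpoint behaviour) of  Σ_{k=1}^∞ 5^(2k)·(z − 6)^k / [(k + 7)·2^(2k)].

[146/25, 154/25)

The ratio of consecutive coefficients is [(k + 7)/((k+1) + 7)] · 25/4 → 25/4.
Convergence for |z − 6| · 25/4 < 1, i.e. |z − 6| < 4/25. So R = 4/25.
Check z = 154/25: the terms are asymptotic to a nonzero constant times 1/k, so the series diverges by limit comparison with Σ 1/k.
At z = 146/25: an alternating series whose terms decrease to 0 in absolute value, so it converges by the Leibniz criterion.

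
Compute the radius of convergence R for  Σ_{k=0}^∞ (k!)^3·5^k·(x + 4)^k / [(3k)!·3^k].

R = 81/5

The ratio of consecutive coefficients is (k+1)³/[(3k+1)·(3k+2)·(3k+3)] · 5/3 → 5/81.
Thus R = 1/(5/81) = 81/5.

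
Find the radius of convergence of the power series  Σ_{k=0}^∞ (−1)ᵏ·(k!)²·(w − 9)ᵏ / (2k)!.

R = 4

Apply the ratio test: |a_{k+1}| / |a_k| = (k+1)²/[(2k+1)·(2k+2)], which tends to 1/4 as k → ∞.
Thus R = 1/(1/4) = 4.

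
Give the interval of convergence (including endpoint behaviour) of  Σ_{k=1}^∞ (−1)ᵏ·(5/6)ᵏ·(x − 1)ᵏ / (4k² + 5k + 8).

[-1/5, 11/5]

The ratio of consecutive coefficients is [(4k² + 5k + 8)/(4(k+1)² + 5(k+1) + 8)] · 5/6 → 5/6.
The series converges when 5/6 · |x − 1| < 1, giving R = 6/5.
When x = 11/5, the terms are on the order of 1/k², so the series converges absolutely by comparison with the p-series (p = 2 > 1).
Check x = -1/5: absolute convergence follows by limit comparison with Σ 1/k².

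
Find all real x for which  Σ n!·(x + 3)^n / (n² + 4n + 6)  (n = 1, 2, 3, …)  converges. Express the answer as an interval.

Apply the ratio test: |a_{n+1}| / |a_n| = (n+1) · (n² + 4n + 6)/((n+1)² + 4(n+1) + 6), which tends to ∞ as n → ∞.
Since the ratio → ∞, the series diverges for every x ≠ -3, and R = 0.

{-3}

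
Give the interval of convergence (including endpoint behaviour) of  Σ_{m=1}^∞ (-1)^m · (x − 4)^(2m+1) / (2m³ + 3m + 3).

[3, 5]

The ratio of consecutive coefficients is (2m³ + 3m + 3)/(2(m+1)³ + 3(m+1) + 3) → 1.
Writing y = (x − 4)², the series in y has radius 1, so |x − 4| < √(1) = 1 and R = 1.
At x = 5: the series is dominated by a constant times Σ 1/m³, which converges (p = 3 > 1).
Endpoint x = 3: absolute convergence follows by limit comparison with Σ 1/m³.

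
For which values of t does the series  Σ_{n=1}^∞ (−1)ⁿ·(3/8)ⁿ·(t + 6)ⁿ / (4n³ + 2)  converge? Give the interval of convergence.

By the ratio test, |a_{n+1}/a_n| = [(4n³ + 2)/(4(n+1)³ + 2)] · 3/8 → 3/8.
The series converges when 3/8 · |t + 6| < 1, giving R = 8/3.
When t = -10/3, the terms are on the order of 1/n³, so the series converges absolutely by comparison with the p-series (p = 3 > 1).
At t = -26/3: absolute convergence follows by limit comparison with Σ 1/n³.

[-26/3, -10/3]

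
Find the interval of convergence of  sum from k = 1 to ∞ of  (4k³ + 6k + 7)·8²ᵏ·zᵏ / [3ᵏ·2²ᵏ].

(-3/16, 3/16)

Apply the ratio test: |a_{k+1}| / |a_k| = [(4(k+1)³ + 6(k+1) + 7)/(4k³ + 6k + 7)] · 64/(3·4), which tends to 16/3 as k → ∞.
Thus R = 1/(16/3) = 3/16.
Endpoint z = 3/16: the k-th term does not approach 0; divergence by the term test.
When z = -3/16, the terms have absolute value of order k³, which does not tend to 0, so the series diverges by the divergence test.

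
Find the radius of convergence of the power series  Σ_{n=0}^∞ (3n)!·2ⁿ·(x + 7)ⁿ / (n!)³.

R = 1/54

The ratio of consecutive coefficients is (3n+1)·(3n+2)·(3n+3)/(n+1)³ · 2 → 54.
The series converges when 54 · |x + 7| < 1, giving R = 1/54.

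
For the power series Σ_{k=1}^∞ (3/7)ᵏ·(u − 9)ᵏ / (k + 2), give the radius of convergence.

By the ratio test, |a_{k+1}/a_k| = [(k + 2)/((k+1) + 2)] · 3/7 → 3/7.
Thus R = 1/(3/7) = 7/3.

R = 7/3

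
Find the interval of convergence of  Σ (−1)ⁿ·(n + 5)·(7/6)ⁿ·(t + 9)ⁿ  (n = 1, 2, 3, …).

The ratio of consecutive coefficients is [((n+1) + 5)/(n + 5)] · 7/6 → 7/6.
Thus R = 1/(7/6) = 6/7.
Endpoint t = -57/7: the terms have absolute value of order n, which does not tend to 0, so the series diverges by the divergence test.
At t = -69/7: the terms have absolute value of order n, which does not tend to 0, so the series diverges by the divergence test.

(-69/7, -57/7)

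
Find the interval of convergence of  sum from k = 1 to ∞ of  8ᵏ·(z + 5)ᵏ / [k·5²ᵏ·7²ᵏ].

[-1265/8, 1185/8)

Ratio test: |a_{k+1}/a_k| = [k/(k+1)] · 8/(25·49) → 8/1225 as k → ∞.
Hence the series converges for |z + 5| < 1/(8/1225) = 1225/8, so the radius of convergence is 1225/8.
At z = 1185/8: the terms are asymptotic to a nonzero constant times 1/k, so the series diverges by limit comparison with Σ 1/k.
Check z = -1265/8: convergence follows from the alternating series test (terms decrease monotonically to 0).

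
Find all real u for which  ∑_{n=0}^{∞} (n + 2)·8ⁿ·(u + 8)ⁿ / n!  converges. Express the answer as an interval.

(−∞, ∞)

Apply the ratio test: |a_{n+1}| / |a_n| = ((n+1) + 2)/(n + 2) · 8 · 1/(n+1), which tends to 0 as n → ∞.
Since the limit is 0 < 1 for every u, the series converges on all of ℝ and R = ∞.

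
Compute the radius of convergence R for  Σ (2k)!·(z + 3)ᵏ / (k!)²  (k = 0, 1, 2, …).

R = 1/4

Ratio test: |a_{k+1}/a_k| = (2k+1)·(2k+2)/(k+1)² → 4 as k → ∞.
Convergence for |z + 3| · 4 < 1, i.e. |z + 3| < 1/4. So R = 1/4.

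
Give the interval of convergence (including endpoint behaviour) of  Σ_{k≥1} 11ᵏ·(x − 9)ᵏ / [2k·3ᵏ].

Ratio test: |a_{k+1}/a_k| = [2k/2(k+1)] · 11/3 → 11/3 as k → ∞.
Convergence for |x − 9| · 11/3 < 1, i.e. |x − 9| < 3/11. So R = 3/11.
At x = 102/11: the terms behave like c/k; limit comparison with the harmonic series gives divergence.
Check x = 96/11: convergence follows from the alternating series test (terms decrease monotonically to 0).

[96/11, 102/11)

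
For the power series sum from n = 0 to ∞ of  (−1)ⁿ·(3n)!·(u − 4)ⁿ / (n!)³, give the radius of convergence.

By the ratio test, |a_{n+1}/a_n| = (3n+1)·(3n+2)·(3n+3)/(n+1)³ → 27.
Hence the series converges for |u − 4| < 1/(27) = 1/27, so the radius of convergence is 1/27.

R = 1/27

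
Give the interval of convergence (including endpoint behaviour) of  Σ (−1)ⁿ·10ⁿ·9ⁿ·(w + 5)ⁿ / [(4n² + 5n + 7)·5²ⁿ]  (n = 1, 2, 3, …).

[-95/18, -85/18]

The ratio of consecutive coefficients is [(4n² + 5n + 7)/(4(n+1)² + 5(n+1) + 7)] · 10·9/25 → 18/5.
Convergence for |w + 5| · 18/5 < 1, i.e. |w + 5| < 5/18. So R = 5/18.
Endpoint w = -85/18: absolute convergence follows by limit comparison with Σ 1/n².
At w = -95/18: absolute convergence follows by limit comparison with Σ 1/n².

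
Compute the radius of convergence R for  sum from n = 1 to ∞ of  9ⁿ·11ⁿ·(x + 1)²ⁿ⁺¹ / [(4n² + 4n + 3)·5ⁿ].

Ratio test: |a_{n+1}/a_n| = [(4n² + 4n + 3)/(4(n+1)² + 4(n+1) + 3)] · 9·11/5 → 99/5 as n → ∞.
Writing y = (x + 1)², the series in y has radius 5/99, so |x + 1| < √(5/99) and R = √55/33.

R = √55/33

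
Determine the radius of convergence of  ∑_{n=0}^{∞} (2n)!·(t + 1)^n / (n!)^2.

Apply the ratio test: |a_{n+1}| / |a_n| = (2n+1)·(2n+2)/(n+1)², which tends to 4 as n → ∞.
The series converges when 4 · |t + 1| < 1, giving R = 1/4.

R = 1/4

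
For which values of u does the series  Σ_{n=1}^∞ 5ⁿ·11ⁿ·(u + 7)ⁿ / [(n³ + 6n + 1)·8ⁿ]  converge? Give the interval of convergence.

Apply the ratio test: |a_{n+1}| / |a_n| = [(n³ + 6n + 1)/((n+1)³ + 6(n+1) + 1)] · 5·11/8, which tends to 55/8 as n → ∞.
Hence the series converges for |u + 7| < 1/(55/8) = 8/55, so the radius of convergence is 8/55.
At u = -377/55: absolute convergence follows by limit comparison with Σ 1/n³.
Endpoint u = -393/55: the series is dominated by a constant times Σ 1/n³, which converges (p = 3 > 1).

[-393/55, -377/55]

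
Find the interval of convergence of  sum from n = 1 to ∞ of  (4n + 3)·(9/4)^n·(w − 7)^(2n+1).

Apply the ratio test: |a_{n+1}| / |a_n| = [(4(n+1) + 3)/(4n + 3)] · 9/4, which tends to 9/4 as n → ∞.
Successive powers of (w − 7) differ by 2, so the series converges when |w − 7|² · 9/4 < 1, i.e. |w − 7| < √(4/9) = 2/3. So R = 2/3.
Check w = 23/3: the terms have absolute value of order n, which does not tend to 0, so the series diverges by the divergence test.
Endpoint w = 19/3: the terms do not tend to 0, so the series diverges.

(19/3, 23/3)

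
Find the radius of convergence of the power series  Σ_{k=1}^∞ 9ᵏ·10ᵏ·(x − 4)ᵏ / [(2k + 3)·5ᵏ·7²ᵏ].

R = 49/18

By the ratio test, |a_{k+1}/a_k| = [(2k + 3)/(2(k+1) + 3)] · 9·10/(5·49) → 18/49.
The series converges when 18/49 · |x − 4| < 1, giving R = 49/18.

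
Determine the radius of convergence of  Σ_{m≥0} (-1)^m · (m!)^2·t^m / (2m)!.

R = 4

By the ratio test, |a_{m+1}/a_m| = (m+1)²/[(2m+1)·(2m+2)] → 1/4.
Convergence for |t| · 1/4 < 1, i.e. |t| < 4. So R = 4.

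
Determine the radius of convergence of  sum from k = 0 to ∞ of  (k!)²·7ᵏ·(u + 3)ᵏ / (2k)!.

R = 4/7

The ratio of consecutive coefficients is (k+1)²/[(2k+1)·(2k+2)] · 7 → 7/4.
Convergence for |u + 3| · 7/4 < 1, i.e. |u + 3| < 4/7. So R = 4/7.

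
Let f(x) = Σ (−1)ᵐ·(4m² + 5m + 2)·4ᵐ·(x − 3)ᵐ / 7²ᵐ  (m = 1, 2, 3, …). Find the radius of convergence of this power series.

By the ratio test, |a_{m+1}/a_m| = [(4(m+1)² + 5(m+1) + 2)/(4m² + 5m + 2)] · 4/49 → 4/49.
Hence the series converges for |x − 3| < 1/(4/49) = 49/4, so the radius of convergence is 49/4.

R = 49/4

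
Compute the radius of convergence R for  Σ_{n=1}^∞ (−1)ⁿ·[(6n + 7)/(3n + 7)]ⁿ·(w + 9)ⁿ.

R = 1/2

Applying the root test, |a_n|^(1/n) = (6n + 7)/(3n + 7) → 2.
Convergence for |w + 9| · 2 < 1, i.e. |w + 9| < 1/2. So R = 1/2.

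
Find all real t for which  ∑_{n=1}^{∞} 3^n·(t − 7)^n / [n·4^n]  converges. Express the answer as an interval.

By the ratio test, |a_{n+1}/a_n| = [n/(n+1)] · 3/4 → 3/4.
Hence the series converges for |t − 7| < 1/(3/4) = 4/3, so the radius of convergence is 4/3.
Check t = 25/3: the terms are asymptotic to a nonzero constant times 1/n, so the series diverges by limit comparison with Σ 1/n.
Check t = 17/3: an alternating series whose terms decrease to 0 in absolute value, so it converges by the Leibniz criterion.

[17/3, 25/3)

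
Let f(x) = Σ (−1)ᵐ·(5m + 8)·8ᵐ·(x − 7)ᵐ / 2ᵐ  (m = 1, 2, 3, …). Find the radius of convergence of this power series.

R = 1/4

The ratio of consecutive coefficients is [(5(m+1) + 8)/(5m + 8)] · 8/2 → 4.
Convergence for |x − 7| · 4 < 1, i.e. |x − 7| < 1/4. So R = 1/4.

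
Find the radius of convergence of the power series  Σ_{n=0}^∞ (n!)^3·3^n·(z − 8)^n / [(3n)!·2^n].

R = 18

The ratio of consecutive coefficients is (n+1)³/[(3n+1)·(3n+2)·(3n+3)] · 3/2 → 1/18.
The series converges when 1/18 · |z − 8| < 1, giving R = 18.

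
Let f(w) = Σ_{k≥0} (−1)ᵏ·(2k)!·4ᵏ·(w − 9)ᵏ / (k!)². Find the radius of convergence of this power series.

By the ratio test, |a_{k+1}/a_k| = (2k+1)·(2k+2)/(k+1)² · 4 → 16.
Thus R = 1/(16) = 1/16.

R = 1/16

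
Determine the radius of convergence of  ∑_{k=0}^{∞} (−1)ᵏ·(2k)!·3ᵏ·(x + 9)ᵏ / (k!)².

R = 1/12

Apply the ratio test: |a_{k+1}| / |a_k| = (2k+1)·(2k+2)/(k+1)² · 3, which tends to 12 as k → ∞.
Hence the series converges for |x + 9| < 1/(12) = 1/12, so the radius of convergence is 1/12.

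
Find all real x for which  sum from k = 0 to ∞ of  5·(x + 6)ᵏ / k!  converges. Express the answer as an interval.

(−∞, ∞)

The ratio of consecutive coefficients is 5/5 · 1/(k+1) → 0.
The ratio tends to 0 regardless of x, hence R = ∞.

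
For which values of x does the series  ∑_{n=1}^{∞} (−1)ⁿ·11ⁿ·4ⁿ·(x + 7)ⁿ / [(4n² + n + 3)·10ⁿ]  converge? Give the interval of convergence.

The ratio of consecutive coefficients is [(4n² + n + 3)/(4(n+1)² + (n+1) + 3)] · 11·4/10 → 22/5.
Convergence for |x + 7| · 22/5 < 1, i.e. |x + 7| < 5/22. So R = 5/22.
At x = -149/22: the series is dominated by a constant times Σ 1/n², which converges (p = 2 > 1).
Check x = -159/22: the terms are on the order of 1/n², so the series converges absolutely by comparison with the p-series (p = 2 > 1).

[-159/22, -149/22]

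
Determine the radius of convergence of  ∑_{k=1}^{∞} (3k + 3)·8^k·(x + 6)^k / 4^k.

R = 1/2

The ratio of consecutive coefficients is [(3(k+1) + 3)/(3k + 3)] · 8/4 → 2.
Hence the series converges for |x + 6| < 1/(2) = 1/2, so the radius of convergence is 1/2.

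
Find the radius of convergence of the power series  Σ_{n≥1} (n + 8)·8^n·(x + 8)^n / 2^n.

R = 1/4

Apply the ratio test: |a_{n+1}| / |a_n| = [((n+1) + 8)/(n + 8)] · 8/2, which tends to 4 as n → ∞.
Thus R = 1/(4) = 1/4.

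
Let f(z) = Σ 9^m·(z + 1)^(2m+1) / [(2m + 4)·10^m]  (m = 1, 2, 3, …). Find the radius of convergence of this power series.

R = √10/3

The ratio of consecutive coefficients is [(2m + 4)/(2(m+1) + 4)] · 9/10 → 9/10.
Successive powers of (z + 1) differ by 2, so the series converges when |z + 1|² · 9/10 < 1, i.e. |z + 1| < √(10/9). So R = √10/3.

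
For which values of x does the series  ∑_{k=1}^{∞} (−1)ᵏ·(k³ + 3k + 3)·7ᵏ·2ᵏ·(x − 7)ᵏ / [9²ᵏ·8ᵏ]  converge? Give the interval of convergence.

(-275/7, 373/7)

Ratio test: |a_{k+1}/a_k| = [((k+1)³ + 3(k+1) + 3)/(k³ + 3k + 3)] · 7·2/(81·8) → 7/324 as k → ∞.
Hence the series converges for |x − 7| < 1/(7/324) = 324/7, so the radius of convergence is 324/7.
Check x = 373/7: the terms have absolute value of order k³, which does not tend to 0, so the series diverges by the divergence test.
Endpoint x = -275/7: the terms do not tend to 0, so the series diverges.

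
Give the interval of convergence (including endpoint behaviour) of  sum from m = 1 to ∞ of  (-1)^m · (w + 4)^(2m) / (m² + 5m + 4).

[-5, -3]

Ratio test: |a_{m+1}/a_m| = (m² + 5m + 4)/((m+1)² + 5(m+1) + 4) → 1 as m → ∞.
Since the exponent of (w + 4) increases by 2 each term, convergence requires |w + 4|² < 1, hence R = 1.
When w = -3, the series is dominated by a constant times Σ 1/m², which converges (p = 2 > 1).
Check w = -5: the series is dominated by a constant times Σ 1/m², which converges (p = 2 > 1).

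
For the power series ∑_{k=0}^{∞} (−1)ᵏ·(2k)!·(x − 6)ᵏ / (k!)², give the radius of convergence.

Ratio test: |a_{k+1}/a_k| = (2k+1)·(2k+2)/(k+1)² → 4 as k → ∞.
Convergence for |x − 6| · 4 < 1, i.e. |x − 6| < 1/4. So R = 1/4.

R = 1/4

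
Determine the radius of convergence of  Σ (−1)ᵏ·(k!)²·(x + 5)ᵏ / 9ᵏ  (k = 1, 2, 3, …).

R = 0

Apply the ratio test: |a_{k+1}| / |a_k| = (k+1)² · 1/9, which tends to ∞ as k → ∞.
Since the ratio → ∞, the series diverges for every x ≠ -5, and R = 0.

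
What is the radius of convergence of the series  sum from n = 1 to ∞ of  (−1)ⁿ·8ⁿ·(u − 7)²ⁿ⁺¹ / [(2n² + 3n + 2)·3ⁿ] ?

Ratio test: |a_{n+1}/a_n| = [(2n² + 3n + 2)/(2(n+1)² + 3(n+1) + 2)] · 8/3 → 8/3 as n → ∞.
Writing y = (u − 7)², the series in y has radius 3/8, so |u − 7| < √(3/8) and R = √6/4.

R = √6/4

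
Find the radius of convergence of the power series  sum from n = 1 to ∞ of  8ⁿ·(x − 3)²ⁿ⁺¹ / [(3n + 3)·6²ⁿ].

R = 3√2/2

Ratio test: |a_{n+1}/a_n| = [(3n + 3)/(3(n+1) + 3)] · 8/36 → 2/9 as n → ∞.
Since the exponent of (x − 3) increases by 2 each term, convergence requires |x − 3|² < 9/2, hence R = 3√2/2.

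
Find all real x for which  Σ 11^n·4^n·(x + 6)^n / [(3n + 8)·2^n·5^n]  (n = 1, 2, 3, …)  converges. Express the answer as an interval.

By the ratio test, |a_{n+1}/a_n| = [(3n + 8)/(3(n+1) + 8)] · 11·4/(2·5) → 22/5.
Convergence for |x + 6| · 22/5 < 1, i.e. |x + 6| < 5/22. So R = 5/22.
Endpoint x = -127/22: comparison with the harmonic series Σ 1/n shows the series diverges.
Check x = -137/22: convergence follows from the alternating series test (terms decrease monotonically to 0).

[-137/22, -127/22)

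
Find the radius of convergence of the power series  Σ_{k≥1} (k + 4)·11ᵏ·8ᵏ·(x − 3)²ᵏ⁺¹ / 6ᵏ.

Ratio test: |a_{k+1}/a_k| = [((k+1) + 4)/(k + 4)] · 11·8/6 → 44/3 as k → ∞.
Since the exponent of (x − 3) increases by 2 each term, convergence requires |x − 3|² < 3/44, hence R = √33/22.

R = √33/22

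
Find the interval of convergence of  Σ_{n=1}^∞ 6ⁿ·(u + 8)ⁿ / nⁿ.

Root test: |a_n|^(1/n) = 6/n → 0.
Since the n-th root of |a_n| tends to 0, the series converges for all real u; R = ∞.

(−∞, ∞)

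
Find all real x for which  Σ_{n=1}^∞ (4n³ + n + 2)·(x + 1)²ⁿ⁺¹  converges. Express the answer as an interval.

By the ratio test, |a_{n+1}/a_n| = (4(n+1)³ + (n+1) + 2)/(4n³ + n + 2) → 1.
Writing y = (x + 1)², the series in y has radius 1, so |x + 1| < √(1) = 1 and R = 1.
Endpoint x = 0: the terms have absolute value of order n³, which does not tend to 0, so the series diverges by the divergence test.
Check x = -2: the terms do not tend to 0, so the series diverges.

(-2, 0)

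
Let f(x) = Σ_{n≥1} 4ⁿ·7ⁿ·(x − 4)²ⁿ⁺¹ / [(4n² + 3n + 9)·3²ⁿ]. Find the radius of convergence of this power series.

By the ratio test, |a_{n+1}/a_n| = [(4n² + 3n + 9)/(4(n+1)² + 3(n+1) + 9)] · 4·7/9 → 28/9.
Writing y = (x − 4)², the series in y has radius 9/28, so |x − 4| < √(9/28) and R = 3√7/14.

R = 3√7/14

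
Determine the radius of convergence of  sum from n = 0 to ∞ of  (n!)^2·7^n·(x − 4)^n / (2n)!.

Apply the ratio test: |a_{n+1}| / |a_n| = (n+1)²/[(2n+1)·(2n+2)] · 7, which tends to 7/4 as n → ∞.
Thus R = 1/(7/4) = 4/7.

R = 4/7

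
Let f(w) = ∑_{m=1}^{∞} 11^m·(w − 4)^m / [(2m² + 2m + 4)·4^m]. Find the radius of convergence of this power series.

R = 4/11

By the ratio test, |a_{m+1}/a_m| = [(2m² + 2m + 4)/(2(m+1)² + 2(m+1) + 4)] · 11/4 → 11/4.
Thus R = 1/(11/4) = 4/11.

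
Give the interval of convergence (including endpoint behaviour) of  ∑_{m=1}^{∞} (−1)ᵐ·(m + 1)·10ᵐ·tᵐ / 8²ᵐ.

(-32/5, 32/5)

By the ratio test, |a_{m+1}/a_m| = [((m+1) + 1)/(m + 1)] · 10/64 → 5/32.
Thus R = 1/(5/32) = 32/5.
Endpoint t = 32/5: the m-th term does not approach 0; divergence by the term test.
When t = -32/5, the m-th term does not approach 0; divergence by the term test.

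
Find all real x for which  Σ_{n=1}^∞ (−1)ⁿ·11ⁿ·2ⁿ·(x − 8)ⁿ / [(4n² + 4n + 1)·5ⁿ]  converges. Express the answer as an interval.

Ratio test: |a_{n+1}/a_n| = [(4n² + 4n + 1)/(4(n+1)² + 4(n+1) + 1)] · 11·2/5 → 22/5 as n → ∞.
Thus R = 1/(22/5) = 5/22.
When x = 181/22, the terms are on the order of 1/n², so the series converges absolutely by comparison with the p-series (p = 2 > 1).
Endpoint x = 171/22: absolute convergence follows by limit comparison with Σ 1/n².

[171/22, 181/22]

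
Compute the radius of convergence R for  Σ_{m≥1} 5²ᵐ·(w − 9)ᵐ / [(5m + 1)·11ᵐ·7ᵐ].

R = 77/25

The ratio of consecutive coefficients is [(5m + 1)/(5(m+1) + 1)] · 25/(11·7) → 25/77.
Hence the series converges for |w − 9| < 1/(25/77) = 77/25, so the radius of convergence is 77/25.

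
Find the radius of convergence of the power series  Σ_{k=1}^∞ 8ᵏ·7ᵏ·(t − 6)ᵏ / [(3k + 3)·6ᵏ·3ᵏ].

R = 9/28

The ratio of consecutive coefficients is [(3k + 3)/(3(k+1) + 3)] · 8·7/(6·3) → 28/9.
Convergence for |t − 6| · 28/9 < 1, i.e. |t − 6| < 9/28. So R = 9/28.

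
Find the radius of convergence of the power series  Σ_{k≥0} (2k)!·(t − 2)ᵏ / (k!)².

R = 1/4

Apply the ratio test: |a_{k+1}| / |a_k| = (2k+1)·(2k+2)/(k+1)², which tends to 4 as k → ∞.
Convergence for |t − 2| · 4 < 1, i.e. |t − 2| < 1/4. So R = 1/4.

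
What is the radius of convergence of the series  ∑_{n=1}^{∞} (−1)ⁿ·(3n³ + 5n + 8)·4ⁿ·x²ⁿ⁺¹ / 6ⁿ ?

Ratio test: |a_{n+1}/a_n| = [(3(n+1)³ + 5(n+1) + 8)/(3n³ + 5n + 8)] · 4/6 → 2/3 as n → ∞.
Writing y = x², the series in y has radius 3/2, so |x| < √(3/2) and R = √6/2.

R = √6/2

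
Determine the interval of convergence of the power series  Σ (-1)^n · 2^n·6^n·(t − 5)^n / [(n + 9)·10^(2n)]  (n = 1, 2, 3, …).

The ratio of consecutive coefficients is [(n + 9)/((n+1) + 9)] · 2·6/100 → 3/25.
Thus R = 1/(3/25) = 25/3.
When t = 40/3, the terms alternate in sign and decrease monotonically to 0 in absolute value (size ~ c/n), so the alternating series test gives convergence.
At t = -10/3: comparison with the harmonic series Σ 1/n shows the series diverges.

(-10/3, 40/3]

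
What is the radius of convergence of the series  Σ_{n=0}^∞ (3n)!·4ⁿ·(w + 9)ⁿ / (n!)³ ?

R = 1/108

By the ratio test, |a_{n+1}/a_n| = (3n+1)·(3n+2)·(3n+3)/(n+1)³ · 4 → 108.
Thus R = 1/(108) = 1/108.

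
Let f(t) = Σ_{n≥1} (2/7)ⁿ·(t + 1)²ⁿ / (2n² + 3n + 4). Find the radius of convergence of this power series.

R = √14/2

Apply the ratio test: |a_{n+1}| / |a_n| = [(2n² + 3n + 4)/(2(n+1)² + 3(n+1) + 4)] · 2/7, which tends to 2/7 as n → ∞.
Since the exponent of (t + 1) increases by 2 each term, convergence requires |t + 1|² < 7/2, hence R = √14/2.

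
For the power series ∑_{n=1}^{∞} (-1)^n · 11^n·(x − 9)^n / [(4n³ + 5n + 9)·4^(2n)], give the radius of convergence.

The ratio of consecutive coefficients is [(4n³ + 5n + 9)/(4(n+1)³ + 5(n+1) + 9)] · 11/16 → 11/16.
Hence the series converges for |x − 9| < 1/(11/16) = 16/11, so the radius of convergence is 16/11.

R = 16/11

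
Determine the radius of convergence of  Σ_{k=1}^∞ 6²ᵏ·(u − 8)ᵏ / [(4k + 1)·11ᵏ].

By the ratio test, |a_{k+1}/a_k| = [(4k + 1)/(4(k+1) + 1)] · 36/11 → 36/11.
The series converges when 36/11 · |u − 8| < 1, giving R = 11/36.

R = 11/36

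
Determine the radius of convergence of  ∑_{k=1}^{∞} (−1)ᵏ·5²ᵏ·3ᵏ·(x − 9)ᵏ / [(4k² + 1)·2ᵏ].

R = 2/75

The ratio of consecutive coefficients is [(4k² + 1)/(4(k+1)² + 1)] · 25·3/2 → 75/2.
Thus R = 1/(75/2) = 2/75.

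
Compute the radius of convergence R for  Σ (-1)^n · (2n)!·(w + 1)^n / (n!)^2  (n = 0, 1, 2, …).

R = 1/4

Apply the ratio test: |a_{n+1}| / |a_n| = (2n+1)·(2n+2)/(n+1)², which tends to 4 as n → ∞.
The series converges when 4 · |w + 1| < 1, giving R = 1/4.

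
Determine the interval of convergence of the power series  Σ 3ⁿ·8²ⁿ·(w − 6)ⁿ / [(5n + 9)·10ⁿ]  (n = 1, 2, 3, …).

[571/96, 581/96)

Ratio test: |a_{n+1}/a_n| = [(5n + 9)/(5(n+1) + 9)] · 3·64/10 → 96/5 as n → ∞.
Thus R = 1/(96/5) = 5/96.
Endpoint w = 581/96: the terms are asymptotic to a nonzero constant times 1/n, so the series diverges by limit comparison with Σ 1/n.
Check w = 571/96: convergence follows from the alternating series test (terms decrease monotonically to 0).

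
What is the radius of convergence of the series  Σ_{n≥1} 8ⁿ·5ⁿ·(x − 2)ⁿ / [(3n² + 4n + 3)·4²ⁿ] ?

By the ratio test, |a_{n+1}/a_n| = [(3n² + 4n + 3)/(3(n+1)² + 4(n+1) + 3)] · 8·5/16 → 5/2.
Hence the series converges for |x − 2| < 1/(5/2) = 2/5, so the radius of convergence is 2/5.

R = 2/5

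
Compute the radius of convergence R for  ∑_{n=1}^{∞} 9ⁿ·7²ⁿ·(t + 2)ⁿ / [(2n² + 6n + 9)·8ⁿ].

R = 8/441

By the ratio test, |a_{n+1}/a_n| = [(2n² + 6n + 9)/(2(n+1)² + 6(n+1) + 9)] · 9·49/8 → 441/8.
Hence the series converges for |t + 2| < 1/(441/8) = 8/441, so the radius of convergence is 8/441.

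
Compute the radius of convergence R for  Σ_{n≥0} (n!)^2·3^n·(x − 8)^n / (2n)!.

Ratio test: |a_{n+1}/a_n| = (n+1)²/[(2n+1)·(2n+2)] · 3 → 3/4 as n → ∞.
Convergence for |x − 8| · 3/4 < 1, i.e. |x − 8| < 4/3. So R = 4/3.

R = 4/3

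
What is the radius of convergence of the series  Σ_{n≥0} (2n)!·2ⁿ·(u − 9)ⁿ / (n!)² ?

By the ratio test, |a_{n+1}/a_n| = (2n+1)·(2n+2)/(n+1)² · 2 → 8.
The series converges when 8 · |u − 9| < 1, giving R = 1/8.

R = 1/8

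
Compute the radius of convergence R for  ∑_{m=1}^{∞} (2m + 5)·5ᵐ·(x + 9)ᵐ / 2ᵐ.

Apply the ratio test: |a_{m+1}| / |a_m| = [(2(m+1) + 5)/(2m + 5)] · 5/2, which tends to 5/2 as m → ∞.
Hence the series converges for |x + 9| < 1/(5/2) = 2/5, so the radius of convergence is 2/5.

R = 2/5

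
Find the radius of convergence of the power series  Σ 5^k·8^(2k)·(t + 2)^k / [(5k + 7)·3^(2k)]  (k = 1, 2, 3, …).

R = 9/320

By the ratio test, |a_{k+1}/a_k| = [(5k + 7)/(5(k+1) + 7)] · 5·64/9 → 320/9.
The series converges when 320/9 · |t + 2| < 1, giving R = 9/320.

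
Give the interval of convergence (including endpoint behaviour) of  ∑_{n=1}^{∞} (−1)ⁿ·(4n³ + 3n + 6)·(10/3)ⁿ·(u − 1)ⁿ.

(7/10, 13/10)

By the ratio test, |a_{n+1}/a_n| = [(4(n+1)³ + 3(n+1) + 6)/(4n³ + 3n + 6)] · 10/3 → 10/3.
The series converges when 10/3 · |u − 1| < 1, giving R = 3/10.
When u = 13/10, the terms have absolute value of order n³, which does not tend to 0, so the series diverges by the divergence test.
When u = 7/10, the n-th term does not approach 0; divergence by the term test.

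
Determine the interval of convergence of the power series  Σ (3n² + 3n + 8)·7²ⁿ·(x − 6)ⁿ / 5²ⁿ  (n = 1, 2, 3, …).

(269/49, 319/49)

The ratio of consecutive coefficients is [(3(n+1)² + 3(n+1) + 8)/(3n² + 3n + 8)] · 49/25 → 49/25.
The series converges when 49/25 · |x − 6| < 1, giving R = 25/49.
Check x = 319/49: the terms do not tend to 0, so the series diverges.
When x = 269/49, the terms do not tend to 0, so the series diverges.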